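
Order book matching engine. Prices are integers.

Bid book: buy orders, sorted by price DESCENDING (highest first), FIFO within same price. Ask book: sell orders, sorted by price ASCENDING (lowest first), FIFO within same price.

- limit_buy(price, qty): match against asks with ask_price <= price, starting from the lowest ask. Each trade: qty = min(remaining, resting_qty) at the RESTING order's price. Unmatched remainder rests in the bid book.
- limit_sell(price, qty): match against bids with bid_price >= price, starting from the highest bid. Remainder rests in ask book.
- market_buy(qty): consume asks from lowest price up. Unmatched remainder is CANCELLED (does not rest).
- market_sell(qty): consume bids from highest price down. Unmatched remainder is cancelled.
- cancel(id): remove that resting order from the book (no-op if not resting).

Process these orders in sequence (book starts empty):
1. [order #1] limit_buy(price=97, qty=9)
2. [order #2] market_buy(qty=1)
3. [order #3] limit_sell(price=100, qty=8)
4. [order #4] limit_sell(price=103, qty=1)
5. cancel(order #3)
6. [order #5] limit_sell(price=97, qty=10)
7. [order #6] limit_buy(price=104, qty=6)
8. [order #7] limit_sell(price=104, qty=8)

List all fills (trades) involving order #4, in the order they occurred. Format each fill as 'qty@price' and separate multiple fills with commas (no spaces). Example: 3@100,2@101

Answer: 1@103

Derivation:
After op 1 [order #1] limit_buy(price=97, qty=9): fills=none; bids=[#1:9@97] asks=[-]
After op 2 [order #2] market_buy(qty=1): fills=none; bids=[#1:9@97] asks=[-]
After op 3 [order #3] limit_sell(price=100, qty=8): fills=none; bids=[#1:9@97] asks=[#3:8@100]
After op 4 [order #4] limit_sell(price=103, qty=1): fills=none; bids=[#1:9@97] asks=[#3:8@100 #4:1@103]
After op 5 cancel(order #3): fills=none; bids=[#1:9@97] asks=[#4:1@103]
After op 6 [order #5] limit_sell(price=97, qty=10): fills=#1x#5:9@97; bids=[-] asks=[#5:1@97 #4:1@103]
After op 7 [order #6] limit_buy(price=104, qty=6): fills=#6x#5:1@97 #6x#4:1@103; bids=[#6:4@104] asks=[-]
After op 8 [order #7] limit_sell(price=104, qty=8): fills=#6x#7:4@104; bids=[-] asks=[#7:4@104]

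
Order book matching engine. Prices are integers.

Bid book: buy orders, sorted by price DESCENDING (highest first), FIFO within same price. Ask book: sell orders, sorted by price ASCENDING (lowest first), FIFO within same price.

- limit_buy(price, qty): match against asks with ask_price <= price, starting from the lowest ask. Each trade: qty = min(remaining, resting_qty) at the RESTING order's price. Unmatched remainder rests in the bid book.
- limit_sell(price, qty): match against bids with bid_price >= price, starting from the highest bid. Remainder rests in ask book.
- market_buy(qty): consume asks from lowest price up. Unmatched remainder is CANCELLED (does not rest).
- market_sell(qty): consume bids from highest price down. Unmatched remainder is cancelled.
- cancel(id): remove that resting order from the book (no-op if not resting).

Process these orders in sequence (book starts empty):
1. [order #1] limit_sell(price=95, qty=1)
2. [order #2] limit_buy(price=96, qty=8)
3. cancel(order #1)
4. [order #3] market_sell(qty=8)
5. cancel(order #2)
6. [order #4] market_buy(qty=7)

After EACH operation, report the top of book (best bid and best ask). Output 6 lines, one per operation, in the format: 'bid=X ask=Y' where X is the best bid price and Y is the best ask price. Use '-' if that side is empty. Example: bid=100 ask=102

After op 1 [order #1] limit_sell(price=95, qty=1): fills=none; bids=[-] asks=[#1:1@95]
After op 2 [order #2] limit_buy(price=96, qty=8): fills=#2x#1:1@95; bids=[#2:7@96] asks=[-]
After op 3 cancel(order #1): fills=none; bids=[#2:7@96] asks=[-]
After op 4 [order #3] market_sell(qty=8): fills=#2x#3:7@96; bids=[-] asks=[-]
After op 5 cancel(order #2): fills=none; bids=[-] asks=[-]
After op 6 [order #4] market_buy(qty=7): fills=none; bids=[-] asks=[-]

Answer: bid=- ask=95
bid=96 ask=-
bid=96 ask=-
bid=- ask=-
bid=- ask=-
bid=- ask=-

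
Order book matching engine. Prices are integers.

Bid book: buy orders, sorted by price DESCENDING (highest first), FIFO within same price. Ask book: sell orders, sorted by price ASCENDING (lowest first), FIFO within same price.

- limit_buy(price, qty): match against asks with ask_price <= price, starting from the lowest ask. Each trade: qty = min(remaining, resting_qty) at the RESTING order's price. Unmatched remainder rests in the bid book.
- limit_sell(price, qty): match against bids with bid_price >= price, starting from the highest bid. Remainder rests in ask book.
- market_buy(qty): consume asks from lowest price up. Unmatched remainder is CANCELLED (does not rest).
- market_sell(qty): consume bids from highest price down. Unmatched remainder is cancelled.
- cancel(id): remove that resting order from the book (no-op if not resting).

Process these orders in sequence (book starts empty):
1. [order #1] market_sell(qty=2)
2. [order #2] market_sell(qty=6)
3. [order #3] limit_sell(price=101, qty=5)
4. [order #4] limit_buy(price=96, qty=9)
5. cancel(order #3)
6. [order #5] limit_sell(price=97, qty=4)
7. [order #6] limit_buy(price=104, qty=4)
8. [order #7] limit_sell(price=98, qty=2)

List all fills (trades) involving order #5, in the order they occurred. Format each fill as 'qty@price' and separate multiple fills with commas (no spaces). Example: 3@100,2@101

Answer: 4@97

Derivation:
After op 1 [order #1] market_sell(qty=2): fills=none; bids=[-] asks=[-]
After op 2 [order #2] market_sell(qty=6): fills=none; bids=[-] asks=[-]
After op 3 [order #3] limit_sell(price=101, qty=5): fills=none; bids=[-] asks=[#3:5@101]
After op 4 [order #4] limit_buy(price=96, qty=9): fills=none; bids=[#4:9@96] asks=[#3:5@101]
After op 5 cancel(order #3): fills=none; bids=[#4:9@96] asks=[-]
After op 6 [order #5] limit_sell(price=97, qty=4): fills=none; bids=[#4:9@96] asks=[#5:4@97]
After op 7 [order #6] limit_buy(price=104, qty=4): fills=#6x#5:4@97; bids=[#4:9@96] asks=[-]
After op 8 [order #7] limit_sell(price=98, qty=2): fills=none; bids=[#4:9@96] asks=[#7:2@98]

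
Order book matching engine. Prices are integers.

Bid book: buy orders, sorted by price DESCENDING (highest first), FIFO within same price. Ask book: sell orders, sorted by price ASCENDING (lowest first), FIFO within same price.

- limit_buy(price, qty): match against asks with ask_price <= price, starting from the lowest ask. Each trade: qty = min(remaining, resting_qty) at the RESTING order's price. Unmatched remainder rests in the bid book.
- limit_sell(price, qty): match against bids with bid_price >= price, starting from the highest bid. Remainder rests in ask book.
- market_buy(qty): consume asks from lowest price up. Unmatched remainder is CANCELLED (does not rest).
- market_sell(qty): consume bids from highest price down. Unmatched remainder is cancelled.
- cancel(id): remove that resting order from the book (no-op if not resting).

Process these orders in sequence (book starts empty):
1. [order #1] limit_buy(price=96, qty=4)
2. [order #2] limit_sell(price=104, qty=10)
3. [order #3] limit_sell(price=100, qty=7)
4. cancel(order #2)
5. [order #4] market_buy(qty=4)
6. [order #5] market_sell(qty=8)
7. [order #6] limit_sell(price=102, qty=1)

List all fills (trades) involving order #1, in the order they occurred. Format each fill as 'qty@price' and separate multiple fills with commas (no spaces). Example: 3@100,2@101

After op 1 [order #1] limit_buy(price=96, qty=4): fills=none; bids=[#1:4@96] asks=[-]
After op 2 [order #2] limit_sell(price=104, qty=10): fills=none; bids=[#1:4@96] asks=[#2:10@104]
After op 3 [order #3] limit_sell(price=100, qty=7): fills=none; bids=[#1:4@96] asks=[#3:7@100 #2:10@104]
After op 4 cancel(order #2): fills=none; bids=[#1:4@96] asks=[#3:7@100]
After op 5 [order #4] market_buy(qty=4): fills=#4x#3:4@100; bids=[#1:4@96] asks=[#3:3@100]
After op 6 [order #5] market_sell(qty=8): fills=#1x#5:4@96; bids=[-] asks=[#3:3@100]
After op 7 [order #6] limit_sell(price=102, qty=1): fills=none; bids=[-] asks=[#3:3@100 #6:1@102]

Answer: 4@96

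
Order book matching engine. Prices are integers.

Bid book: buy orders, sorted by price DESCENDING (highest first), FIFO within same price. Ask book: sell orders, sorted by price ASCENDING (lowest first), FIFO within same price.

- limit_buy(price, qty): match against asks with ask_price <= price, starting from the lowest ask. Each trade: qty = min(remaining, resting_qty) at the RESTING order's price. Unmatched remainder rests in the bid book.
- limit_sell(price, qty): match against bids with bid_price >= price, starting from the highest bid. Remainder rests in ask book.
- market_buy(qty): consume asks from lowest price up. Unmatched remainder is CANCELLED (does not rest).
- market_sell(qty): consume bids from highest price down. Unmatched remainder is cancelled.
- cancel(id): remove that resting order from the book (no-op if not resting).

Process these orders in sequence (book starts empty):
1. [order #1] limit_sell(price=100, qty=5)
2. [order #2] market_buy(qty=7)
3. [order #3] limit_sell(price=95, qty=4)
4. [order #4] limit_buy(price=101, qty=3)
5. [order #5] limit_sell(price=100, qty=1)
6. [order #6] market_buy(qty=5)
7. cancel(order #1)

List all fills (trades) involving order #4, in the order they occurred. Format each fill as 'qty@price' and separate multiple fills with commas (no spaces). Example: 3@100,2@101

After op 1 [order #1] limit_sell(price=100, qty=5): fills=none; bids=[-] asks=[#1:5@100]
After op 2 [order #2] market_buy(qty=7): fills=#2x#1:5@100; bids=[-] asks=[-]
After op 3 [order #3] limit_sell(price=95, qty=4): fills=none; bids=[-] asks=[#3:4@95]
After op 4 [order #4] limit_buy(price=101, qty=3): fills=#4x#3:3@95; bids=[-] asks=[#3:1@95]
After op 5 [order #5] limit_sell(price=100, qty=1): fills=none; bids=[-] asks=[#3:1@95 #5:1@100]
After op 6 [order #6] market_buy(qty=5): fills=#6x#3:1@95 #6x#5:1@100; bids=[-] asks=[-]
After op 7 cancel(order #1): fills=none; bids=[-] asks=[-]

Answer: 3@95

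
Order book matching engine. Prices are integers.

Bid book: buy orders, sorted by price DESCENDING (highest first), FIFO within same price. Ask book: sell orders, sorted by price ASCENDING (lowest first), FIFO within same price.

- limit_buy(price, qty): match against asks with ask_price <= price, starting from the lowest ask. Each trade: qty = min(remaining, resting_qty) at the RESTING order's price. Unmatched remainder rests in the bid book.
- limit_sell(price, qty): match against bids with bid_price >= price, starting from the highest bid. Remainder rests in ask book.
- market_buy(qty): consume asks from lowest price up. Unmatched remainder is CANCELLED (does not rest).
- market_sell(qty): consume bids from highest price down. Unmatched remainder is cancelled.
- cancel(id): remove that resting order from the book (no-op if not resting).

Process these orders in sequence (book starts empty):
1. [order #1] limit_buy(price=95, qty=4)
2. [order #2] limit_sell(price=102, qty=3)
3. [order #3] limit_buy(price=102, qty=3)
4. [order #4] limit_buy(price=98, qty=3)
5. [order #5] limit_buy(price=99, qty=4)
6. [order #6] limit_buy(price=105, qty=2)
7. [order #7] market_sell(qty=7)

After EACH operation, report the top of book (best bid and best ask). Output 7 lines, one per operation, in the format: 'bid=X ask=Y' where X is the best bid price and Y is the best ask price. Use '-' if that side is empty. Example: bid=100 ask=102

After op 1 [order #1] limit_buy(price=95, qty=4): fills=none; bids=[#1:4@95] asks=[-]
After op 2 [order #2] limit_sell(price=102, qty=3): fills=none; bids=[#1:4@95] asks=[#2:3@102]
After op 3 [order #3] limit_buy(price=102, qty=3): fills=#3x#2:3@102; bids=[#1:4@95] asks=[-]
After op 4 [order #4] limit_buy(price=98, qty=3): fills=none; bids=[#4:3@98 #1:4@95] asks=[-]
After op 5 [order #5] limit_buy(price=99, qty=4): fills=none; bids=[#5:4@99 #4:3@98 #1:4@95] asks=[-]
After op 6 [order #6] limit_buy(price=105, qty=2): fills=none; bids=[#6:2@105 #5:4@99 #4:3@98 #1:4@95] asks=[-]
After op 7 [order #7] market_sell(qty=7): fills=#6x#7:2@105 #5x#7:4@99 #4x#7:1@98; bids=[#4:2@98 #1:4@95] asks=[-]

Answer: bid=95 ask=-
bid=95 ask=102
bid=95 ask=-
bid=98 ask=-
bid=99 ask=-
bid=105 ask=-
bid=98 ask=-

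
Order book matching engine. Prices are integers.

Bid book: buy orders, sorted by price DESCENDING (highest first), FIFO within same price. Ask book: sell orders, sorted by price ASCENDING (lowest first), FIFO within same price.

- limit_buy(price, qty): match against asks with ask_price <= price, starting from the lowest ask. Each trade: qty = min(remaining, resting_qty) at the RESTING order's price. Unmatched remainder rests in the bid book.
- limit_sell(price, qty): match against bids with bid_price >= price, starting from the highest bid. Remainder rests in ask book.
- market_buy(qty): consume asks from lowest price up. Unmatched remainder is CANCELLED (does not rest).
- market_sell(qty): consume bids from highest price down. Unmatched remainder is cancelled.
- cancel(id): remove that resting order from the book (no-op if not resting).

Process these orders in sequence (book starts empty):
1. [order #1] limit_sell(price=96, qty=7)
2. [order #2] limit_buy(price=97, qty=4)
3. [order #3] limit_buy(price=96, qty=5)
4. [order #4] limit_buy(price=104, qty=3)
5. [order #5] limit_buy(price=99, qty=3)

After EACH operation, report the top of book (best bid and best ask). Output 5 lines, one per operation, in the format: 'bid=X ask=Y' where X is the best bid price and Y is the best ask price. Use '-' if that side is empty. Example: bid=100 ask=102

Answer: bid=- ask=96
bid=- ask=96
bid=96 ask=-
bid=104 ask=-
bid=104 ask=-

Derivation:
After op 1 [order #1] limit_sell(price=96, qty=7): fills=none; bids=[-] asks=[#1:7@96]
After op 2 [order #2] limit_buy(price=97, qty=4): fills=#2x#1:4@96; bids=[-] asks=[#1:3@96]
After op 3 [order #3] limit_buy(price=96, qty=5): fills=#3x#1:3@96; bids=[#3:2@96] asks=[-]
After op 4 [order #4] limit_buy(price=104, qty=3): fills=none; bids=[#4:3@104 #3:2@96] asks=[-]
After op 5 [order #5] limit_buy(price=99, qty=3): fills=none; bids=[#4:3@104 #5:3@99 #3:2@96] asks=[-]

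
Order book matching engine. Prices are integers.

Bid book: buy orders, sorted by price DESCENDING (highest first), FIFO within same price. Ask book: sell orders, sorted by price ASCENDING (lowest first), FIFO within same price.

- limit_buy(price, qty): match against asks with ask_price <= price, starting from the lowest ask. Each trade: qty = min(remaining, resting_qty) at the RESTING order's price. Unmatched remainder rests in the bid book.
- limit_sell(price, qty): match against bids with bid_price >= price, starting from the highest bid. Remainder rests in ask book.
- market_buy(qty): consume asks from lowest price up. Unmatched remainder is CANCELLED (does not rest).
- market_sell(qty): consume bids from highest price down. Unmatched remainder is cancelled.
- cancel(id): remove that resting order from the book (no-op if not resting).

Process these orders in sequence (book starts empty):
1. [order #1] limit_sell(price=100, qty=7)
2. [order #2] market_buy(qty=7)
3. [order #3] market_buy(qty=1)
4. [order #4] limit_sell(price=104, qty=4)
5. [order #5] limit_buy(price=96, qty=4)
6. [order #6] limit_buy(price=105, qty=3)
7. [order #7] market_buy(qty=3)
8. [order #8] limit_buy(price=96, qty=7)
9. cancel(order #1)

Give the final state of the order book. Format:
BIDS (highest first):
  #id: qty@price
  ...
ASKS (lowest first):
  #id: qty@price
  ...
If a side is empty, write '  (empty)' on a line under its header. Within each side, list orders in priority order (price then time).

After op 1 [order #1] limit_sell(price=100, qty=7): fills=none; bids=[-] asks=[#1:7@100]
After op 2 [order #2] market_buy(qty=7): fills=#2x#1:7@100; bids=[-] asks=[-]
After op 3 [order #3] market_buy(qty=1): fills=none; bids=[-] asks=[-]
After op 4 [order #4] limit_sell(price=104, qty=4): fills=none; bids=[-] asks=[#4:4@104]
After op 5 [order #5] limit_buy(price=96, qty=4): fills=none; bids=[#5:4@96] asks=[#4:4@104]
After op 6 [order #6] limit_buy(price=105, qty=3): fills=#6x#4:3@104; bids=[#5:4@96] asks=[#4:1@104]
After op 7 [order #7] market_buy(qty=3): fills=#7x#4:1@104; bids=[#5:4@96] asks=[-]
After op 8 [order #8] limit_buy(price=96, qty=7): fills=none; bids=[#5:4@96 #8:7@96] asks=[-]
After op 9 cancel(order #1): fills=none; bids=[#5:4@96 #8:7@96] asks=[-]

Answer: BIDS (highest first):
  #5: 4@96
  #8: 7@96
ASKS (lowest first):
  (empty)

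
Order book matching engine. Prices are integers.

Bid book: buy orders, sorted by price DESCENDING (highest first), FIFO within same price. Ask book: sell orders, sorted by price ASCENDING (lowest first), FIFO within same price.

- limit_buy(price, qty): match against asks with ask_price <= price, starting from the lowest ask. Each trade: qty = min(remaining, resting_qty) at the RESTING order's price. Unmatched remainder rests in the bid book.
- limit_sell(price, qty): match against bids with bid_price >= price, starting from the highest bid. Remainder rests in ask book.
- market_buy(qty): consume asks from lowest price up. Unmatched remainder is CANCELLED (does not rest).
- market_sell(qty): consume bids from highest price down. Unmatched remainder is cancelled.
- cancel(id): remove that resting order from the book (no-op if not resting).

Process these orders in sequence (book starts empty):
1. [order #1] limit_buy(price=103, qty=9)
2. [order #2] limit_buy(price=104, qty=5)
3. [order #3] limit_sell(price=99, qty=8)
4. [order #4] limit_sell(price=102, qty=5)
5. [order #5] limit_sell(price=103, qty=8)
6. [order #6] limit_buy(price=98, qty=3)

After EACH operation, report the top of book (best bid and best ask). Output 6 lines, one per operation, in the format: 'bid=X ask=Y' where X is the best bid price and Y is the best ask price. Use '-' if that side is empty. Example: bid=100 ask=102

After op 1 [order #1] limit_buy(price=103, qty=9): fills=none; bids=[#1:9@103] asks=[-]
After op 2 [order #2] limit_buy(price=104, qty=5): fills=none; bids=[#2:5@104 #1:9@103] asks=[-]
After op 3 [order #3] limit_sell(price=99, qty=8): fills=#2x#3:5@104 #1x#3:3@103; bids=[#1:6@103] asks=[-]
After op 4 [order #4] limit_sell(price=102, qty=5): fills=#1x#4:5@103; bids=[#1:1@103] asks=[-]
After op 5 [order #5] limit_sell(price=103, qty=8): fills=#1x#5:1@103; bids=[-] asks=[#5:7@103]
After op 6 [order #6] limit_buy(price=98, qty=3): fills=none; bids=[#6:3@98] asks=[#5:7@103]

Answer: bid=103 ask=-
bid=104 ask=-
bid=103 ask=-
bid=103 ask=-
bid=- ask=103
bid=98 ask=103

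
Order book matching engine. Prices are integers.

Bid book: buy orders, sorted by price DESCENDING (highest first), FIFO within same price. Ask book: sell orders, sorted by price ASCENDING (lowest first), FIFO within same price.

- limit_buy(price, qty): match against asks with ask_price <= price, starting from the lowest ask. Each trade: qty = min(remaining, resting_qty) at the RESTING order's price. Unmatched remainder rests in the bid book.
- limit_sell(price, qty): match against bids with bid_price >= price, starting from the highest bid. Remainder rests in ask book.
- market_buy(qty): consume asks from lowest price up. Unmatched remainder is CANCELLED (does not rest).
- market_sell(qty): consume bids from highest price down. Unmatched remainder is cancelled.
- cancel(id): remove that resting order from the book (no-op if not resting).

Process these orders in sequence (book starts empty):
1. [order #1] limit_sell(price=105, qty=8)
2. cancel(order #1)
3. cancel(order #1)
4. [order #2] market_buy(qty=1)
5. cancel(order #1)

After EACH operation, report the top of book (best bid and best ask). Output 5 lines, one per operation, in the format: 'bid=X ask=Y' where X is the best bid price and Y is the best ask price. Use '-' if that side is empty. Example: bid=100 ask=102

After op 1 [order #1] limit_sell(price=105, qty=8): fills=none; bids=[-] asks=[#1:8@105]
After op 2 cancel(order #1): fills=none; bids=[-] asks=[-]
After op 3 cancel(order #1): fills=none; bids=[-] asks=[-]
After op 4 [order #2] market_buy(qty=1): fills=none; bids=[-] asks=[-]
After op 5 cancel(order #1): fills=none; bids=[-] asks=[-]

Answer: bid=- ask=105
bid=- ask=-
bid=- ask=-
bid=- ask=-
bid=- ask=-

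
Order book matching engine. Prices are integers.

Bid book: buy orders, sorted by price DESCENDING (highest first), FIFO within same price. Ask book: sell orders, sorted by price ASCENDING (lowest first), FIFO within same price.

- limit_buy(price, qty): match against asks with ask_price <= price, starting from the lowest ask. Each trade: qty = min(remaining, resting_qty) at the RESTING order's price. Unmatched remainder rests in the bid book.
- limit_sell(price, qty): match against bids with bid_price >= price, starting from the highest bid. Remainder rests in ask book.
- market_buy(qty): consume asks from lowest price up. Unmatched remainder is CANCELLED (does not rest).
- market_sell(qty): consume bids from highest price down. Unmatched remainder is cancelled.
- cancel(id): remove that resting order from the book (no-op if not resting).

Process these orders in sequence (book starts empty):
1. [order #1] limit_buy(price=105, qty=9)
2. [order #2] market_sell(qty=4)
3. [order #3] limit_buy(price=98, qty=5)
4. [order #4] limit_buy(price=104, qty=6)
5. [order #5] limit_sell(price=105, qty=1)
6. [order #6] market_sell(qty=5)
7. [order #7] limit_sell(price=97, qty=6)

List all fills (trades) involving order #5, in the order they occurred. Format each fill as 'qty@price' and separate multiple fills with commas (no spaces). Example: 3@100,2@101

After op 1 [order #1] limit_buy(price=105, qty=9): fills=none; bids=[#1:9@105] asks=[-]
After op 2 [order #2] market_sell(qty=4): fills=#1x#2:4@105; bids=[#1:5@105] asks=[-]
After op 3 [order #3] limit_buy(price=98, qty=5): fills=none; bids=[#1:5@105 #3:5@98] asks=[-]
After op 4 [order #4] limit_buy(price=104, qty=6): fills=none; bids=[#1:5@105 #4:6@104 #3:5@98] asks=[-]
After op 5 [order #5] limit_sell(price=105, qty=1): fills=#1x#5:1@105; bids=[#1:4@105 #4:6@104 #3:5@98] asks=[-]
After op 6 [order #6] market_sell(qty=5): fills=#1x#6:4@105 #4x#6:1@104; bids=[#4:5@104 #3:5@98] asks=[-]
After op 7 [order #7] limit_sell(price=97, qty=6): fills=#4x#7:5@104 #3x#7:1@98; bids=[#3:4@98] asks=[-]

Answer: 1@105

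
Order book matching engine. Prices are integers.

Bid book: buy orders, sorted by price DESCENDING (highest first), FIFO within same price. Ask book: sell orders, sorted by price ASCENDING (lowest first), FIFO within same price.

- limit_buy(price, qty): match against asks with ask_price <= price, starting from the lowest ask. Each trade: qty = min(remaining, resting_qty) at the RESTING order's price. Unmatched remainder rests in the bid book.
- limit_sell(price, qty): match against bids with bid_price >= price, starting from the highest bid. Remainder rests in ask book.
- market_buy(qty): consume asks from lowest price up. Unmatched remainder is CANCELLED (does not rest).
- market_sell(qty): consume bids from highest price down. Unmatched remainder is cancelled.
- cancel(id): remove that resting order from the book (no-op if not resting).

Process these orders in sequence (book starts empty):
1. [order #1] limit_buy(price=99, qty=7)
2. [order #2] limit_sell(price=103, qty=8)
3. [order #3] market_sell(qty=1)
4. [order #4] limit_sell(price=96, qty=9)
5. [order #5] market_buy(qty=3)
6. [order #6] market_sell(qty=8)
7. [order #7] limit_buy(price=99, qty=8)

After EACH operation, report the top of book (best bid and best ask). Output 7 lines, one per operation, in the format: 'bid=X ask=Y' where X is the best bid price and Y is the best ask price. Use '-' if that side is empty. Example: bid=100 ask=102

After op 1 [order #1] limit_buy(price=99, qty=7): fills=none; bids=[#1:7@99] asks=[-]
After op 2 [order #2] limit_sell(price=103, qty=8): fills=none; bids=[#1:7@99] asks=[#2:8@103]
After op 3 [order #3] market_sell(qty=1): fills=#1x#3:1@99; bids=[#1:6@99] asks=[#2:8@103]
After op 4 [order #4] limit_sell(price=96, qty=9): fills=#1x#4:6@99; bids=[-] asks=[#4:3@96 #2:8@103]
After op 5 [order #5] market_buy(qty=3): fills=#5x#4:3@96; bids=[-] asks=[#2:8@103]
After op 6 [order #6] market_sell(qty=8): fills=none; bids=[-] asks=[#2:8@103]
After op 7 [order #7] limit_buy(price=99, qty=8): fills=none; bids=[#7:8@99] asks=[#2:8@103]

Answer: bid=99 ask=-
bid=99 ask=103
bid=99 ask=103
bid=- ask=96
bid=- ask=103
bid=- ask=103
bid=99 ask=103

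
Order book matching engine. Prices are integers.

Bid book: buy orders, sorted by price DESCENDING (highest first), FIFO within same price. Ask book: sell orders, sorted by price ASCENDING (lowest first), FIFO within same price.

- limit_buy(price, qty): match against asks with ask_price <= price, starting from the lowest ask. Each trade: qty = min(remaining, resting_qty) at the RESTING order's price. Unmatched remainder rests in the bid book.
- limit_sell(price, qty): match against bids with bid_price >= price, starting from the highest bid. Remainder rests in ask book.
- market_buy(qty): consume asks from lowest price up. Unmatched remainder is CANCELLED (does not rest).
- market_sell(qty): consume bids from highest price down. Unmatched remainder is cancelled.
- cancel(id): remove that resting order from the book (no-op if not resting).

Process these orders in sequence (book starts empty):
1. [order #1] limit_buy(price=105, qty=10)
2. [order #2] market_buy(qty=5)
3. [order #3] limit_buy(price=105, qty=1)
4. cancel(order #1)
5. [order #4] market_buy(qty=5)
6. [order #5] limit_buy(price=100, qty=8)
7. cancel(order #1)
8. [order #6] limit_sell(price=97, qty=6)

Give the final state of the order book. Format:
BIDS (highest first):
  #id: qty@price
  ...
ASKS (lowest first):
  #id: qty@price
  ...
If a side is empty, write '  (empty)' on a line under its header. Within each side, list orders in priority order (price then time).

After op 1 [order #1] limit_buy(price=105, qty=10): fills=none; bids=[#1:10@105] asks=[-]
After op 2 [order #2] market_buy(qty=5): fills=none; bids=[#1:10@105] asks=[-]
After op 3 [order #3] limit_buy(price=105, qty=1): fills=none; bids=[#1:10@105 #3:1@105] asks=[-]
After op 4 cancel(order #1): fills=none; bids=[#3:1@105] asks=[-]
After op 5 [order #4] market_buy(qty=5): fills=none; bids=[#3:1@105] asks=[-]
After op 6 [order #5] limit_buy(price=100, qty=8): fills=none; bids=[#3:1@105 #5:8@100] asks=[-]
After op 7 cancel(order #1): fills=none; bids=[#3:1@105 #5:8@100] asks=[-]
After op 8 [order #6] limit_sell(price=97, qty=6): fills=#3x#6:1@105 #5x#6:5@100; bids=[#5:3@100] asks=[-]

Answer: BIDS (highest first):
  #5: 3@100
ASKS (lowest first):
  (empty)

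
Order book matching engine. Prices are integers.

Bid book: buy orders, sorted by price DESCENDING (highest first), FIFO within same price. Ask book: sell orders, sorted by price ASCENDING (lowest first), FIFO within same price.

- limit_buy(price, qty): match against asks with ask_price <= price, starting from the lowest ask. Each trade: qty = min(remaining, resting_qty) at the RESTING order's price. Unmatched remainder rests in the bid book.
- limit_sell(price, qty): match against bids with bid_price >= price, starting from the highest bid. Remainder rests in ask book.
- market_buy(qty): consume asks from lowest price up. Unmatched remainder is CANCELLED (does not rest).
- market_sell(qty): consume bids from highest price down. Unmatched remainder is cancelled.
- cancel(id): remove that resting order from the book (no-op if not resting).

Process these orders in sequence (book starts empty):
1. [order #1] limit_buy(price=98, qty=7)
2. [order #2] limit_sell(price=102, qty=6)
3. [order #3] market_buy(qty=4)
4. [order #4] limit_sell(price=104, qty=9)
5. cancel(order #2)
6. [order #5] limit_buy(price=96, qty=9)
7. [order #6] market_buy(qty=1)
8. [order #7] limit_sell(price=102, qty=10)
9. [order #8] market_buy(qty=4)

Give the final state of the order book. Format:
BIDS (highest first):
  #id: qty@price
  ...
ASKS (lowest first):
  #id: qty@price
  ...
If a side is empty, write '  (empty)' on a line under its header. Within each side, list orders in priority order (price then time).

After op 1 [order #1] limit_buy(price=98, qty=7): fills=none; bids=[#1:7@98] asks=[-]
After op 2 [order #2] limit_sell(price=102, qty=6): fills=none; bids=[#1:7@98] asks=[#2:6@102]
After op 3 [order #3] market_buy(qty=4): fills=#3x#2:4@102; bids=[#1:7@98] asks=[#2:2@102]
After op 4 [order #4] limit_sell(price=104, qty=9): fills=none; bids=[#1:7@98] asks=[#2:2@102 #4:9@104]
After op 5 cancel(order #2): fills=none; bids=[#1:7@98] asks=[#4:9@104]
After op 6 [order #5] limit_buy(price=96, qty=9): fills=none; bids=[#1:7@98 #5:9@96] asks=[#4:9@104]
After op 7 [order #6] market_buy(qty=1): fills=#6x#4:1@104; bids=[#1:7@98 #5:9@96] asks=[#4:8@104]
After op 8 [order #7] limit_sell(price=102, qty=10): fills=none; bids=[#1:7@98 #5:9@96] asks=[#7:10@102 #4:8@104]
After op 9 [order #8] market_buy(qty=4): fills=#8x#7:4@102; bids=[#1:7@98 #5:9@96] asks=[#7:6@102 #4:8@104]

Answer: BIDS (highest first):
  #1: 7@98
  #5: 9@96
ASKS (lowest first):
  #7: 6@102
  #4: 8@104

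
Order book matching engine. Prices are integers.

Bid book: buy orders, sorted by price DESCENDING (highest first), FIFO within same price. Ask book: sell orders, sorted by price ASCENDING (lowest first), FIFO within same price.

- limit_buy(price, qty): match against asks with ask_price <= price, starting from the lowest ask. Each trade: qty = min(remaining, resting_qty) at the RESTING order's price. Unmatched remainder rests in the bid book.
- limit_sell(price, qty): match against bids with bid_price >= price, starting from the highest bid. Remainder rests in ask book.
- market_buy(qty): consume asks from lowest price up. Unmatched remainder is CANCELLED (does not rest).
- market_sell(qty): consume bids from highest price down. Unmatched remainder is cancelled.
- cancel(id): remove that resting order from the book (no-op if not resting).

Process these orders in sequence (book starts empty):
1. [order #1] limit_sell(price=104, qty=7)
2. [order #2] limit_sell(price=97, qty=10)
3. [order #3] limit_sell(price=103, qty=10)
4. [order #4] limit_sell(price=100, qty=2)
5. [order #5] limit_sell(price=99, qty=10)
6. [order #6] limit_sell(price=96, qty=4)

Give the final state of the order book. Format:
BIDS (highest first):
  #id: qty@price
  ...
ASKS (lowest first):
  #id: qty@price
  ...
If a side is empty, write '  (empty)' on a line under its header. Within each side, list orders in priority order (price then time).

After op 1 [order #1] limit_sell(price=104, qty=7): fills=none; bids=[-] asks=[#1:7@104]
After op 2 [order #2] limit_sell(price=97, qty=10): fills=none; bids=[-] asks=[#2:10@97 #1:7@104]
After op 3 [order #3] limit_sell(price=103, qty=10): fills=none; bids=[-] asks=[#2:10@97 #3:10@103 #1:7@104]
After op 4 [order #4] limit_sell(price=100, qty=2): fills=none; bids=[-] asks=[#2:10@97 #4:2@100 #3:10@103 #1:7@104]
After op 5 [order #5] limit_sell(price=99, qty=10): fills=none; bids=[-] asks=[#2:10@97 #5:10@99 #4:2@100 #3:10@103 #1:7@104]
After op 6 [order #6] limit_sell(price=96, qty=4): fills=none; bids=[-] asks=[#6:4@96 #2:10@97 #5:10@99 #4:2@100 #3:10@103 #1:7@104]

Answer: BIDS (highest first):
  (empty)
ASKS (lowest first):
  #6: 4@96
  #2: 10@97
  #5: 10@99
  #4: 2@100
  #3: 10@103
  #1: 7@104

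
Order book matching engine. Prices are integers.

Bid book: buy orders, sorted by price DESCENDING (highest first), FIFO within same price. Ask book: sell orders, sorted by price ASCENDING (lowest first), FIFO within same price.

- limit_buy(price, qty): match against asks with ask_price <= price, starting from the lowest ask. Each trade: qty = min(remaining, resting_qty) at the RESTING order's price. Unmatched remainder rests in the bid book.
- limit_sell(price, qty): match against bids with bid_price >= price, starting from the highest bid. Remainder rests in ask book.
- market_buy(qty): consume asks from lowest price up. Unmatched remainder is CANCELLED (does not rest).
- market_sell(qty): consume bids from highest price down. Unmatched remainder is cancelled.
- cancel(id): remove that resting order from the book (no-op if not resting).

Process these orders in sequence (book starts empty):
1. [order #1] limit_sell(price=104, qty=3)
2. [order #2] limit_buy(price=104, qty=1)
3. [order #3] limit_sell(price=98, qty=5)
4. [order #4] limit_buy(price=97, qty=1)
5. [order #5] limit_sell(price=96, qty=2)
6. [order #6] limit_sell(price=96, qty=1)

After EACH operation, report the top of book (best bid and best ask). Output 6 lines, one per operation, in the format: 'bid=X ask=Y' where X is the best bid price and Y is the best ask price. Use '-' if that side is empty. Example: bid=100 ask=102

After op 1 [order #1] limit_sell(price=104, qty=3): fills=none; bids=[-] asks=[#1:3@104]
After op 2 [order #2] limit_buy(price=104, qty=1): fills=#2x#1:1@104; bids=[-] asks=[#1:2@104]
After op 3 [order #3] limit_sell(price=98, qty=5): fills=none; bids=[-] asks=[#3:5@98 #1:2@104]
After op 4 [order #4] limit_buy(price=97, qty=1): fills=none; bids=[#4:1@97] asks=[#3:5@98 #1:2@104]
After op 5 [order #5] limit_sell(price=96, qty=2): fills=#4x#5:1@97; bids=[-] asks=[#5:1@96 #3:5@98 #1:2@104]
After op 6 [order #6] limit_sell(price=96, qty=1): fills=none; bids=[-] asks=[#5:1@96 #6:1@96 #3:5@98 #1:2@104]

Answer: bid=- ask=104
bid=- ask=104
bid=- ask=98
bid=97 ask=98
bid=- ask=96
bid=- ask=96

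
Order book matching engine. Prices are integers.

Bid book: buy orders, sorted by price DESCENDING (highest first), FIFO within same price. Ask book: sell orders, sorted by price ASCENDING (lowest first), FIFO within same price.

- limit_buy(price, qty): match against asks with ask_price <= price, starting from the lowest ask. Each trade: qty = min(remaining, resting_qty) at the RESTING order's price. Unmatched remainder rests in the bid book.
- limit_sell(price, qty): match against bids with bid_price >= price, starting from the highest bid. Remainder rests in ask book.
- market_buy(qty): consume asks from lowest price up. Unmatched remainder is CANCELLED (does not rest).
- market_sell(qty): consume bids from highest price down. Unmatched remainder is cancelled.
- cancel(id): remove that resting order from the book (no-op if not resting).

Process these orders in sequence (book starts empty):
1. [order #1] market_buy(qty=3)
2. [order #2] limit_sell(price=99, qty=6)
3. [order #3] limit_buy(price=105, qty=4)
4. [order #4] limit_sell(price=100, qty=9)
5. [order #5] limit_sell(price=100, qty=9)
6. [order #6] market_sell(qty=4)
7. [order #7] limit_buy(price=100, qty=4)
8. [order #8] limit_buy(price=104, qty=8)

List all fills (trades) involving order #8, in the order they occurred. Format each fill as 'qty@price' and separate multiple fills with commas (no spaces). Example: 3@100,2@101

Answer: 7@100,1@100

Derivation:
After op 1 [order #1] market_buy(qty=3): fills=none; bids=[-] asks=[-]
After op 2 [order #2] limit_sell(price=99, qty=6): fills=none; bids=[-] asks=[#2:6@99]
After op 3 [order #3] limit_buy(price=105, qty=4): fills=#3x#2:4@99; bids=[-] asks=[#2:2@99]
After op 4 [order #4] limit_sell(price=100, qty=9): fills=none; bids=[-] asks=[#2:2@99 #4:9@100]
After op 5 [order #5] limit_sell(price=100, qty=9): fills=none; bids=[-] asks=[#2:2@99 #4:9@100 #5:9@100]
After op 6 [order #6] market_sell(qty=4): fills=none; bids=[-] asks=[#2:2@99 #4:9@100 #5:9@100]
After op 7 [order #7] limit_buy(price=100, qty=4): fills=#7x#2:2@99 #7x#4:2@100; bids=[-] asks=[#4:7@100 #5:9@100]
After op 8 [order #8] limit_buy(price=104, qty=8): fills=#8x#4:7@100 #8x#5:1@100; bids=[-] asks=[#5:8@100]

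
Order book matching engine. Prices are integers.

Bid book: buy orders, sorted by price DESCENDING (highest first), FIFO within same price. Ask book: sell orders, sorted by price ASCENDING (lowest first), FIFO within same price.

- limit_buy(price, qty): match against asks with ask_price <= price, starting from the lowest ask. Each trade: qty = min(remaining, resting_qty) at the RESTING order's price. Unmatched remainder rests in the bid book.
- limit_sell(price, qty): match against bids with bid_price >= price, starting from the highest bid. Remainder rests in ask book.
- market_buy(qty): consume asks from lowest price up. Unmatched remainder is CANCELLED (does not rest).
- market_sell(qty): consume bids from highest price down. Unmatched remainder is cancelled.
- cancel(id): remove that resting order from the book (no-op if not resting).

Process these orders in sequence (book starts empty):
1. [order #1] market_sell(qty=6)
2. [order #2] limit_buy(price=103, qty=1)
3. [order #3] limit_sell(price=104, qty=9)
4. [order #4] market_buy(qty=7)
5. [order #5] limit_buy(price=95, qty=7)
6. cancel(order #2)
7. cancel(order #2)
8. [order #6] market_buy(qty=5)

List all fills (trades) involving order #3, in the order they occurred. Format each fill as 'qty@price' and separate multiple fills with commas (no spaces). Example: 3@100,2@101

Answer: 7@104,2@104

Derivation:
After op 1 [order #1] market_sell(qty=6): fills=none; bids=[-] asks=[-]
After op 2 [order #2] limit_buy(price=103, qty=1): fills=none; bids=[#2:1@103] asks=[-]
After op 3 [order #3] limit_sell(price=104, qty=9): fills=none; bids=[#2:1@103] asks=[#3:9@104]
After op 4 [order #4] market_buy(qty=7): fills=#4x#3:7@104; bids=[#2:1@103] asks=[#3:2@104]
After op 5 [order #5] limit_buy(price=95, qty=7): fills=none; bids=[#2:1@103 #5:7@95] asks=[#3:2@104]
After op 6 cancel(order #2): fills=none; bids=[#5:7@95] asks=[#3:2@104]
After op 7 cancel(order #2): fills=none; bids=[#5:7@95] asks=[#3:2@104]
After op 8 [order #6] market_buy(qty=5): fills=#6x#3:2@104; bids=[#5:7@95] asks=[-]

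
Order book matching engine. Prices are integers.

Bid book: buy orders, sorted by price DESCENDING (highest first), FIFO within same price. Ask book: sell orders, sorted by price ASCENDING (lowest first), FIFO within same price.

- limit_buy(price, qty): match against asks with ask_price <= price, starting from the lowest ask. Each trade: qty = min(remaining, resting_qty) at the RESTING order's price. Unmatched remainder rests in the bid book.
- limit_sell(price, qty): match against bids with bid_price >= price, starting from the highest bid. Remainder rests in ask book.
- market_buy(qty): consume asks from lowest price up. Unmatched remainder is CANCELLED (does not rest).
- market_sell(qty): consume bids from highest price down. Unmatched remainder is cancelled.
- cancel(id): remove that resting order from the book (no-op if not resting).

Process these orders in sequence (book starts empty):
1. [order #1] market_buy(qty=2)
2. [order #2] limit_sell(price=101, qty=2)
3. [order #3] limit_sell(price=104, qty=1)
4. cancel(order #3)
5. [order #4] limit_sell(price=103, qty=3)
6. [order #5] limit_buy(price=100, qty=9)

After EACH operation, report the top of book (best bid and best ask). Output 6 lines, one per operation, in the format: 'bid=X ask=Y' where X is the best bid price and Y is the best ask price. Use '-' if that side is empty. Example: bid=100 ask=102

Answer: bid=- ask=-
bid=- ask=101
bid=- ask=101
bid=- ask=101
bid=- ask=101
bid=100 ask=101

Derivation:
After op 1 [order #1] market_buy(qty=2): fills=none; bids=[-] asks=[-]
After op 2 [order #2] limit_sell(price=101, qty=2): fills=none; bids=[-] asks=[#2:2@101]
After op 3 [order #3] limit_sell(price=104, qty=1): fills=none; bids=[-] asks=[#2:2@101 #3:1@104]
After op 4 cancel(order #3): fills=none; bids=[-] asks=[#2:2@101]
After op 5 [order #4] limit_sell(price=103, qty=3): fills=none; bids=[-] asks=[#2:2@101 #4:3@103]
After op 6 [order #5] limit_buy(price=100, qty=9): fills=none; bids=[#5:9@100] asks=[#2:2@101 #4:3@103]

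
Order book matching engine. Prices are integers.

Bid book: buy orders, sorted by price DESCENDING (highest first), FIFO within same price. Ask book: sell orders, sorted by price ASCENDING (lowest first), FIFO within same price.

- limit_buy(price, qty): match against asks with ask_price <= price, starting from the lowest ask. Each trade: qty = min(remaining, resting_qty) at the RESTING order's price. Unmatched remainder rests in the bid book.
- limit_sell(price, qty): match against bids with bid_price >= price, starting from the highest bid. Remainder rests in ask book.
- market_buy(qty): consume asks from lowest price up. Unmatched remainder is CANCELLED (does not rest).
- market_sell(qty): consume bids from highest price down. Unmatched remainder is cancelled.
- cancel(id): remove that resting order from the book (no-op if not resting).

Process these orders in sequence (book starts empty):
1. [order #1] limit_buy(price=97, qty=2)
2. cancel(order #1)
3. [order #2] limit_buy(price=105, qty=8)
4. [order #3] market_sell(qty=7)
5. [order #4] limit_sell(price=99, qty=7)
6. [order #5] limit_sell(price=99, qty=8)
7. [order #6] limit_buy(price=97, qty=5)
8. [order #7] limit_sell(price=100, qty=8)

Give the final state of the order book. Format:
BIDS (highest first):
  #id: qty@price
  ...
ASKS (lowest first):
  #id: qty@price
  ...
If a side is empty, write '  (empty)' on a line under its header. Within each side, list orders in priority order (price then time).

Answer: BIDS (highest first):
  #6: 5@97
ASKS (lowest first):
  #4: 6@99
  #5: 8@99
  #7: 8@100

Derivation:
After op 1 [order #1] limit_buy(price=97, qty=2): fills=none; bids=[#1:2@97] asks=[-]
After op 2 cancel(order #1): fills=none; bids=[-] asks=[-]
After op 3 [order #2] limit_buy(price=105, qty=8): fills=none; bids=[#2:8@105] asks=[-]
After op 4 [order #3] market_sell(qty=7): fills=#2x#3:7@105; bids=[#2:1@105] asks=[-]
After op 5 [order #4] limit_sell(price=99, qty=7): fills=#2x#4:1@105; bids=[-] asks=[#4:6@99]
After op 6 [order #5] limit_sell(price=99, qty=8): fills=none; bids=[-] asks=[#4:6@99 #5:8@99]
After op 7 [order #6] limit_buy(price=97, qty=5): fills=none; bids=[#6:5@97] asks=[#4:6@99 #5:8@99]
After op 8 [order #7] limit_sell(price=100, qty=8): fills=none; bids=[#6:5@97] asks=[#4:6@99 #5:8@99 #7:8@100]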